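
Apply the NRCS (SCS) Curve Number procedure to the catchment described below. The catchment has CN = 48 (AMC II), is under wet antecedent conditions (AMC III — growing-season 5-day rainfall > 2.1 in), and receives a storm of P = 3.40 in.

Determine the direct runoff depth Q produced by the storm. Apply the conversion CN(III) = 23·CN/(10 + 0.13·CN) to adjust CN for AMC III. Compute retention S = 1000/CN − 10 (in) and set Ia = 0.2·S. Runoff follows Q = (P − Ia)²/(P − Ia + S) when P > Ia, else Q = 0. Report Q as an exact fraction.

CN(III) from CN(II)=48: (23·48)/(10 + 0.13·48) = 13800/203 ≈ 67.980
Retention S: 1000/CN − 10 with CN=67.980 → S = 325/69 ≈ 4.710 in
Ia = 0.2·(325/69) = 65/69 in ≈ 0.942 in
Since P=3.400 > Ia=0.942: effective rainfall P−Ia = 848/345 in
Q = (848/345)²/((848/345) + 325/69) = (719104/119025)/(2473/345) = 719104/853185 in ≈ 0.843 in

Q = 719104/853185 in ≈ 0.843 in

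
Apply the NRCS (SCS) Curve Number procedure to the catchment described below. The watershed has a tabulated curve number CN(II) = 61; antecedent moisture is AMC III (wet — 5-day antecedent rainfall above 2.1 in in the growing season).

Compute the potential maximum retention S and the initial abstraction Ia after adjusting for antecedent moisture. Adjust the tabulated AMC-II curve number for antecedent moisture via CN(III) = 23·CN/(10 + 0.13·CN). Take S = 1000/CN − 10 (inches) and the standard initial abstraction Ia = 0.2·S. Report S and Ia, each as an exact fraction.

S = 3900/1403 in ≈ 2.780 in; Ia = 780/1403 in ≈ 0.556 in

Adjust CN=61 to AMC III: 23·61/(10 + 0.13·61) → 1403 ÷ (1793/100) = 140300/1793 ≈ 78.249
Max retention: S = 1000/(140300/1793) − 10 = 3900/1403 in (≈ 2.780 in)
Ia = 0.2S: 0.2·2.780 = 0.556 in (exactly 780/1403)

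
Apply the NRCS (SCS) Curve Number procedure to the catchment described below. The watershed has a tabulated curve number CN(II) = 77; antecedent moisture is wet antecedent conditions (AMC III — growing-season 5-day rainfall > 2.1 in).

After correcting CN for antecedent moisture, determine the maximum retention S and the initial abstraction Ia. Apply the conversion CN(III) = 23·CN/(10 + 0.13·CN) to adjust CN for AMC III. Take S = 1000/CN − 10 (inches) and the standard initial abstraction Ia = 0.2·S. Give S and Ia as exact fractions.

S = 100/77 in ≈ 1.299 in; Ia = 20/77 in ≈ 0.260 in

Wet (AMC III): CN(III) = 23·77/(10 + 0.13·77) = 1771/(2001/100) = 7700/87 ≈ 88.506
Retention S: 1000/CN − 10 with CN=88.506 → S = 100/77 ≈ 1.299 in
Initial abstraction Ia = S/5 = (100/77)/5 = 20/77 ≈ 0.260 in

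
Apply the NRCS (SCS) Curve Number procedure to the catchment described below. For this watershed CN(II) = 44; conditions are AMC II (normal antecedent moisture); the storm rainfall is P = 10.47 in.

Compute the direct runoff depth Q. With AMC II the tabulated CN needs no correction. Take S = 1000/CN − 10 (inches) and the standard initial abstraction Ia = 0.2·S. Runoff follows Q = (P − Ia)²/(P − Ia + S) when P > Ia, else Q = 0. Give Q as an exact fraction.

Q = 75986089/24988700 in ≈ 3.041 in

Average conditions: CN = 44 (no AMC adjustment).
Max retention: S = 1000/44 − 10 = 140/11 in (≈ 12.727 in)
Initial abstraction Ia = S/5 = (140/11)/5 = 28/11 ≈ 2.545 in
P − Ia = 10.470 − 2.545 = 8717/1100 ≈ 7.925 in (> 0, runoff occurs)
Q: (8717/1100)² ÷ (22717/1100) = 75986089/24988700 in (≈ 3.041 in)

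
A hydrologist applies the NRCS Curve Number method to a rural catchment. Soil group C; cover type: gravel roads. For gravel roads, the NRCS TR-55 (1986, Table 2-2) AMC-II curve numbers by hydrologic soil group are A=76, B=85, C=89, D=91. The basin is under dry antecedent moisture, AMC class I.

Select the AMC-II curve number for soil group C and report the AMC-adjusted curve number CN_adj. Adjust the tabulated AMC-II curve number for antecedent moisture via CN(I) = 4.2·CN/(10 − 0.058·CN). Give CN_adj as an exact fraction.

CN_adj = 186900/2419 ≈ 77.263

NRCS table: gravel roads, soil group C → CN(II) = 89
Adjust CN=89 to AMC I: 4.2·89/(10 − 0.058·89) → (1869/5) ÷ (2419/500) = 186900/2419 ≈ 77.263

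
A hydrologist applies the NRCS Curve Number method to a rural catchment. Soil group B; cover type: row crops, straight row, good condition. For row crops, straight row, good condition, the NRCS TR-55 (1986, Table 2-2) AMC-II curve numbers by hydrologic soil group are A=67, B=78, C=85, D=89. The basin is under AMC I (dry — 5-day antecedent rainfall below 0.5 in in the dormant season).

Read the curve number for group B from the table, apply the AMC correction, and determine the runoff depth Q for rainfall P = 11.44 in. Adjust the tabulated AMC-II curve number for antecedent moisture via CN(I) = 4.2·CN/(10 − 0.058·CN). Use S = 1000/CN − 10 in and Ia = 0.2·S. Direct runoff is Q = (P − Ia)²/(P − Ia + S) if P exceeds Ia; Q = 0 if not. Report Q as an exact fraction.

Q = 1942679398/320372325 in ≈ 6.064 in

NRCS table: row crops, straight row, good condition, soil group B → CN(II) = 78
Dry (AMC I): CN(I) = 4.2·78/(10 − 0.058·78) = (1638/5)/(1369/250) = 81900/1369 ≈ 59.825
Max retention: S = 1000/(81900/1369) − 10 = 5500/819 in (≈ 6.716 in)
Ia = 0.2·(5500/819) = 1100/819 in ≈ 1.343 in
P − Ia = 11.440 − 1.343 = 206734/20475 ≈ 10.097 in (> 0, runoff occurs)
Q: (206734/20475)² ÷ (344234/20475) = 1942679398/320372325 in (≈ 6.064 in)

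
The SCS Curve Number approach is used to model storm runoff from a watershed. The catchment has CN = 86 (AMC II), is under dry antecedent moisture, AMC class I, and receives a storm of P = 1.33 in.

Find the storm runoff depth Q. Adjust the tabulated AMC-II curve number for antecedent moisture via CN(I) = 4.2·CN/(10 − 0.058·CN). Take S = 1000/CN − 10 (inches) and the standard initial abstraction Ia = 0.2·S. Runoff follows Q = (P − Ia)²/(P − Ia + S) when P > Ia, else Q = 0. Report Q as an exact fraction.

Adjust CN=86 to AMC I: 4.2·86/(10 − 0.058·86) → (1806/5) ÷ (1253/250) = 12900/179 ≈ 72.067
Max retention: S = 1000/(12900/179) − 10 = 500/129 in (≈ 3.876 in)
Ia = 0.2S: 0.2·3.876 = 0.775 in (exactly 100/129)
P − Ia = 1.330 − 0.775 = 7157/12900 ≈ 0.555 in (> 0, runoff occurs)
Q = (7157/12900)²/((7157/12900) + 500/129) = (51222649/166410000)/(57157/12900) = 51222649/737325300 in ≈ 0.069 in

Q = 51222649/737325300 in ≈ 0.069 in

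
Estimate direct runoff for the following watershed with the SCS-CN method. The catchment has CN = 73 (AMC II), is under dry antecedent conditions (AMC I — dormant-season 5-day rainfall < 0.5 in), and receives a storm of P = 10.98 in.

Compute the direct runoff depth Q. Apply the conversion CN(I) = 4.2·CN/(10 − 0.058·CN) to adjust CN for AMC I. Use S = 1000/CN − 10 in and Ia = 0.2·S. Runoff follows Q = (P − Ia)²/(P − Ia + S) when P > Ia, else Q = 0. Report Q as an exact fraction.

Dry (AMC I): CN(I) = 4.2·73/(10 − 0.058·73) = (1533/5)/(2883/500) = 51100/961 ≈ 53.174
Retention S: 1000/CN − 10 with CN=53.174 → S = 4500/511 ≈ 8.806 in
Initial abstraction Ia = S/5 = (4500/511)/5 = 900/511 ≈ 1.761 in
Excess rainfall: 10.980 − 1.761 = 9.219 in; P > Ia so Q > 0
Q: (235539/25550)² ÷ (460539/25550) = 2054763723/435806350 in (≈ 4.715 in)

Q = 2054763723/435806350 in ≈ 4.715 in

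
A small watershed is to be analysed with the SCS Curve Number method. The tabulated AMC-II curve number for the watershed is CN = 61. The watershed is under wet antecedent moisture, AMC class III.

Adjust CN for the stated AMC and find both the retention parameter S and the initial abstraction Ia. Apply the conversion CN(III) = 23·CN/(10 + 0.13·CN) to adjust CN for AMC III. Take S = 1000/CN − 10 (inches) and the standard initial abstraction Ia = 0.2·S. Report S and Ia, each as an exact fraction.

CN(III) from CN(II)=61: (23·61)/(10 + 0.13·61) = 140300/1793 ≈ 78.249
Max retention: S = 1000/(140300/1793) − 10 = 3900/1403 in (≈ 2.780 in)
Ia = 0.2·(3900/1403) = 780/1403 in ≈ 0.556 in

S = 3900/1403 in ≈ 2.780 in; Ia = 780/1403 in ≈ 0.556 in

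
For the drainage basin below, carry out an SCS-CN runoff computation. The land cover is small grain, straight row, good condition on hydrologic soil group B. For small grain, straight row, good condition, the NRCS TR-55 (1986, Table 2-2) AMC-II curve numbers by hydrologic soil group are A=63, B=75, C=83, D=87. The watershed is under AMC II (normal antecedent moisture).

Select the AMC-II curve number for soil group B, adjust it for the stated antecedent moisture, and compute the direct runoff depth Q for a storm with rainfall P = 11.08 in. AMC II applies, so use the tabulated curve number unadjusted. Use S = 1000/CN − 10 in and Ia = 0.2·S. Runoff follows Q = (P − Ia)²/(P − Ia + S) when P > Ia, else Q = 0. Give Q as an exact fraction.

Q = 609961/77325 in ≈ 7.888 in

NRCS table: small grain, straight row, good condition, soil group B → CN(II) = 75
Average conditions: CN = 75 (no AMC adjustment).
S = 1000/75 − 10 = 10/3 in ≈ 3.333 in
Initial abstraction Ia = S/5 = (10/3)/5 = 2/3 ≈ 0.667 in
Since P=11.080 > Ia=0.667: effective rainfall P−Ia = 781/75 in
Runoff Q = (P−Ia)²/(P−Ia+S) = (10.413)²/(10.413+3.333) = 609961/77325 ≈ 7.888 in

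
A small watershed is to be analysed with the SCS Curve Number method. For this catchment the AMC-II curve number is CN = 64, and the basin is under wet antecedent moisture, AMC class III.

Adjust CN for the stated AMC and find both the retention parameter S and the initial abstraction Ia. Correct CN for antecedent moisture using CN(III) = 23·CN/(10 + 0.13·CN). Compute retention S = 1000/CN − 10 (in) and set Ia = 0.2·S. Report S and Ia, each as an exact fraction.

Wet (AMC III): CN(III) = 23·64/(10 + 0.13·64) = 1472/(458/25) = 18400/229 ≈ 80.349
S = 1000/(18400/229) − 10 = 225/92 in ≈ 2.446 in
Initial abstraction Ia = S/5 = (225/92)/5 = 45/92 ≈ 0.489 in

S = 225/92 in ≈ 2.446 in; Ia = 45/92 in ≈ 0.489 in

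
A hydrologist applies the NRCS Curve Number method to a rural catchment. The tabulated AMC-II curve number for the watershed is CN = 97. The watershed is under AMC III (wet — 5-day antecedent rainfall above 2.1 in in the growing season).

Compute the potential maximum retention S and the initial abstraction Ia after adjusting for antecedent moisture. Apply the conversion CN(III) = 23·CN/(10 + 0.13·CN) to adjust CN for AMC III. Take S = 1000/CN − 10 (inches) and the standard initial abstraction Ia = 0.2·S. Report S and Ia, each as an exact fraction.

Adjust CN=97 to AMC III: 23·97/(10 + 0.13·97) → 2231 ÷ (2261/100) = 223100/2261 ≈ 98.673
S = 1000/(223100/2261) − 10 = 300/2231 in ≈ 0.134 in
Initial abstraction Ia = S/5 = (300/2231)/5 = 60/2231 ≈ 0.027 in

S = 300/2231 in ≈ 0.134 in; Ia = 60/2231 in ≈ 0.027 in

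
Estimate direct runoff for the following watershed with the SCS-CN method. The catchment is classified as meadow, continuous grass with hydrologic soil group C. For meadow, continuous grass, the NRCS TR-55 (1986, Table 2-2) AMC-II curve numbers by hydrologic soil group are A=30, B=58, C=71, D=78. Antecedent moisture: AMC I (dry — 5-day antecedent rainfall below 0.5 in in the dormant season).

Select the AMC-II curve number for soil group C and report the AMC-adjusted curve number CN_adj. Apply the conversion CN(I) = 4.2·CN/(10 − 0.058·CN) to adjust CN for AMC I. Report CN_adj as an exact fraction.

NRCS table: meadow, continuous grass, soil group C → CN(II) = 71
Dry (AMC I): CN(I) = 4.2·71/(10 − 0.058·71) = (1491/5)/(2941/500) = 149100/2941 ≈ 50.697

CN_adj = 149100/2941 ≈ 50.697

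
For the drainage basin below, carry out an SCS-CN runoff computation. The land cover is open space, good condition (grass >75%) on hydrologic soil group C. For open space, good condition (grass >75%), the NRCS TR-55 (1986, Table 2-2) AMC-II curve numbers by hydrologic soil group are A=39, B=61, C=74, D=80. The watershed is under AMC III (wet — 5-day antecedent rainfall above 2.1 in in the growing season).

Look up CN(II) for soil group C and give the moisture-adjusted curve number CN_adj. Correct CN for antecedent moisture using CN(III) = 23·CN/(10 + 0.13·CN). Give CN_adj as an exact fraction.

CN_adj = 85100/981 ≈ 86.748

NRCS table: open space, good condition (grass >75%), soil group C → CN(II) = 74
Adjust CN=74 to AMC III: 23·74/(10 + 0.13·74) → 1702 ÷ (981/50) = 85100/981 ≈ 86.748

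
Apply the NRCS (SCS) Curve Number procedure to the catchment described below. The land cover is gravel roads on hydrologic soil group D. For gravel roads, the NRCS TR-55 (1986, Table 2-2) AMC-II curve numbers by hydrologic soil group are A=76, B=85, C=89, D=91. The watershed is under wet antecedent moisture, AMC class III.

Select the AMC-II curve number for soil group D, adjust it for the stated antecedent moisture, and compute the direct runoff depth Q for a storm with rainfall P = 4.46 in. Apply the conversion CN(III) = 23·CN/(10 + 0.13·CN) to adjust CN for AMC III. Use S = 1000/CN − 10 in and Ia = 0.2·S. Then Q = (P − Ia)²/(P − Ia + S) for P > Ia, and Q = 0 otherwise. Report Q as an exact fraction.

NRCS table: gravel roads, soil group D → CN(II) = 91
CN(III) from CN(II)=91: (23·91)/(10 + 0.13·91) = 209300/2183 ≈ 95.877
Retention S: 1000/CN − 10 with CN=95.877 → S = 900/2093 ≈ 0.430 in
Initial abstraction Ia = S/5 = (900/2093)/5 = 180/2093 ≈ 0.086 in
Excess rainfall: 4.460 − 0.086 = 4.374 in; P > Ia so Q > 0
Q = (457739/104650)²/((457739/104650) + 900/2093) = (209524992121/10951622500)/(502739/104650) = 209524992121/52611636350 in ≈ 3.982 in

Q = 209524992121/52611636350 in ≈ 3.982 in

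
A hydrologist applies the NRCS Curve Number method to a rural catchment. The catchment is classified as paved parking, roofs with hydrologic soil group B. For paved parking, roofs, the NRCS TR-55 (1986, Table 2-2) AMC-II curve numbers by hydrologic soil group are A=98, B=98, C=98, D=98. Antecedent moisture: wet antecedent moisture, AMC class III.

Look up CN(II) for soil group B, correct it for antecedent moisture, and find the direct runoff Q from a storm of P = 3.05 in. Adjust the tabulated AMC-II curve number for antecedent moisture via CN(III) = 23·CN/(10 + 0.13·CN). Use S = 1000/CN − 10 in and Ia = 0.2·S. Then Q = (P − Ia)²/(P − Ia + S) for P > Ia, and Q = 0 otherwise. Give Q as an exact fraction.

NRCS table: paved parking, roofs, soil group B → CN(II) = 98
Wet (AMC III): CN(III) = 23·98/(10 + 0.13·98) = 2254/(1137/50) = 112700/1137 ≈ 99.120
Retention S: 1000/CN − 10 with CN=99.120 → S = 100/1127 ≈ 0.089 in
Initial abstraction Ia = S/5 = (100/1127)/5 = 20/1127 ≈ 0.018 in
Since P=3.050 > Ia=0.018: effective rainfall P−Ia = 68347/22540 in
Q = (68347/22540)²/((68347/22540) + 100/1127) = (4671312409/508051600)/(70347/22540) = 4671312409/1585621380 in ≈ 2.946 in

Q = 4671312409/1585621380 in ≈ 2.946 in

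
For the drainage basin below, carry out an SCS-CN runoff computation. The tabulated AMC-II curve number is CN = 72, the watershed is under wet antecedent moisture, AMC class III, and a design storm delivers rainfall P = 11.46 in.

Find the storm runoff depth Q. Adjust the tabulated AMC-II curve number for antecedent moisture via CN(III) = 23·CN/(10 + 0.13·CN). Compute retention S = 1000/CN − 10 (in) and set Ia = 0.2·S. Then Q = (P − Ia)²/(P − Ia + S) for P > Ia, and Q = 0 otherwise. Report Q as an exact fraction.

Adjust CN=72 to AMC III: 23·72/(10 + 0.13·72) → 1656 ÷ (484/25) = 10350/121 ≈ 85.537
Retention S: 1000/CN − 10 with CN=85.537 → S = 350/207 ≈ 1.691 in
Ia = 0.2·(350/207) = 70/207 in ≈ 0.338 in
Since P=11.460 > Ia=0.338: effective rainfall P−Ia = 115111/10350 in
Q: (115111/10350)² ÷ (132611/10350) = 13250542321/1372523850 in (≈ 9.654 in)

Q = 13250542321/1372523850 in ≈ 9.654 in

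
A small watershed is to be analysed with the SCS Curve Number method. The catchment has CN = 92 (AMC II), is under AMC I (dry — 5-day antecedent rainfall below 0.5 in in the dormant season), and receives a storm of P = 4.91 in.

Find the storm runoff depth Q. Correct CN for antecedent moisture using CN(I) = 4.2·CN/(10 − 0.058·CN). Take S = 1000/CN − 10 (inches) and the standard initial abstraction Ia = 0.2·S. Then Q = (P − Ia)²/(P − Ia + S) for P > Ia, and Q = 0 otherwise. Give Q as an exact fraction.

Q = 47155425409/15318489900 in ≈ 3.078 in

Adjust CN=92 to AMC I: 4.2·92/(10 − 0.058·92) → (1932/5) ÷ (583/125) = 48300/583 ≈ 82.847
Max retention: S = 1000/(48300/583) − 10 = 1000/483 in (≈ 2.070 in)
Ia = 0.2S: 0.2·2.070 = 0.414 in (exactly 200/483)
Excess rainfall: 4.910 − 0.414 = 4.496 in; P > Ia so Q > 0
Q: (217153/48300)² ÷ (317153/48300) = 47155425409/15318489900 in (≈ 3.078 in)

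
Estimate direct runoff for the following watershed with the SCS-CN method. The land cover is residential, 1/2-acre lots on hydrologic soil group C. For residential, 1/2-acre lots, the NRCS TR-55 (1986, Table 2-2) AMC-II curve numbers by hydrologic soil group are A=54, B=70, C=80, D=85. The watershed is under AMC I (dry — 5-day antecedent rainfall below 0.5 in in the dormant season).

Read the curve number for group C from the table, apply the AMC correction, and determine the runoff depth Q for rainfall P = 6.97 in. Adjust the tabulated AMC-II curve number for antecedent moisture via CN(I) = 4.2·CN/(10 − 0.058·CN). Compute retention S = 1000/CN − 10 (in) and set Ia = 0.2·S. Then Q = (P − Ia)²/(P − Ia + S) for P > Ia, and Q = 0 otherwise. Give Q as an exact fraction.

NRCS table: residential, 1/2-acre lots, soil group C → CN(II) = 80
Adjust CN=80 to AMC I: 4.2·80/(10 − 0.058·80) → 336 ÷ (134/25) = 4200/67 ≈ 62.687
S = 1000/(4200/67) − 10 = 125/21 in ≈ 5.952 in
Ia = 0.2S: 0.2·5.952 = 1.190 in (exactly 25/21)
Excess rainfall: 6.970 − 1.190 = 5.780 in; P > Ia so Q > 0
Q: (12137/2100)² ÷ (24637/2100) = 147306769/51737700 in (≈ 2.847 in)

Q = 147306769/51737700 in ≈ 2.847 in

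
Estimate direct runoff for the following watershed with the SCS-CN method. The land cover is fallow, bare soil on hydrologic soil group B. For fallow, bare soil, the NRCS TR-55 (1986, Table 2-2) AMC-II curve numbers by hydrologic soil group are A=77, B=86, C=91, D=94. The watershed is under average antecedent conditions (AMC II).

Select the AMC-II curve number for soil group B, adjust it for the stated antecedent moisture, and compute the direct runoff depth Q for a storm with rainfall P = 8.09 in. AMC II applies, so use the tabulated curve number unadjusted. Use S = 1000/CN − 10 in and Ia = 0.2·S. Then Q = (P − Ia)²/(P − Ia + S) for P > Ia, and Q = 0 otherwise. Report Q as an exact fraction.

Q = 1114691769/173664100 in ≈ 6.419 in

NRCS table: fallow, bare soil, soil group B → CN(II) = 86
Average conditions: CN = 86 (no AMC adjustment).
Max retention: S = 1000/86 − 10 = 70/43 in (≈ 1.628 in)
Ia = 0.2·(70/43) = 14/43 in ≈ 0.326 in
Since P=8.090 > Ia=0.326: effective rainfall P−Ia = 33387/4300 in
Q: (33387/4300)² ÷ (40387/4300) = 1114691769/173664100 in (≈ 6.419 in)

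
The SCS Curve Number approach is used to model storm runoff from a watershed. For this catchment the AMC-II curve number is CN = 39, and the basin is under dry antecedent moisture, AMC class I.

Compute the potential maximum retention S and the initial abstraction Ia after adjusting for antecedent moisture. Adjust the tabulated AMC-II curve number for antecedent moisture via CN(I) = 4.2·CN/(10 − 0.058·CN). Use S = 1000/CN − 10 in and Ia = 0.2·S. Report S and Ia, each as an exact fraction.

S = 30500/819 in ≈ 37.241 in; Ia = 6100/819 in ≈ 7.448 in

Dry (AMC I): CN(I) = 4.2·39/(10 − 0.058·39) = (819/5)/(3869/500) = 81900/3869 ≈ 21.168
Retention S: 1000/CN − 10 with CN=21.168 → S = 30500/819 ≈ 37.241 in
Ia = 0.2S: 0.2·37.241 = 7.448 in (exactly 6100/819)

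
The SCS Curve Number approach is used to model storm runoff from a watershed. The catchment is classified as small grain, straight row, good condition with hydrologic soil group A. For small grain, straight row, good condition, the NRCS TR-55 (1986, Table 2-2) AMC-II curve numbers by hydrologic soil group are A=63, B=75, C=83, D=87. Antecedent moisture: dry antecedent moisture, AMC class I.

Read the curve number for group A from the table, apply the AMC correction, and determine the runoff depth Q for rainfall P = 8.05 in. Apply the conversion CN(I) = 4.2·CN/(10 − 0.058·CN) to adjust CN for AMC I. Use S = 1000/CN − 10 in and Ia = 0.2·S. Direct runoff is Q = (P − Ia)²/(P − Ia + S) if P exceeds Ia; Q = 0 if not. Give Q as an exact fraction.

Q = 19321834009/13468219380 in ≈ 1.435 in

NRCS table: small grain, straight row, good condition, soil group A → CN(II) = 63
CN(I) from CN(II)=63: (4.2·63)/(10 − 0.058·63) = 132300/3173 ≈ 41.696
Max retention: S = 1000/(132300/3173) − 10 = 18500/1323 in (≈ 13.983 in)
Ia = 0.2S: 0.2·13.983 = 2.797 in (exactly 3700/1323)
P − Ia = 8.050 − 2.797 = 139003/26460 ≈ 5.253 in (> 0, runoff occurs)
Q: (139003/26460)² ÷ (509003/26460) = 19321834009/13468219380 in (≈ 1.435 in)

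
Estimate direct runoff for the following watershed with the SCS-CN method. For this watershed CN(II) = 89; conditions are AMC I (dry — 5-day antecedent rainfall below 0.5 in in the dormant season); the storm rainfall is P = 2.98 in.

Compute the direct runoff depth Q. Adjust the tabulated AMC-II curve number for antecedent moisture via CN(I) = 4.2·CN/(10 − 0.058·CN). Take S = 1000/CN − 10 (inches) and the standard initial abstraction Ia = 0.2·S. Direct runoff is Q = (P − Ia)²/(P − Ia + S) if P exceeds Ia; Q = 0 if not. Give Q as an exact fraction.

Q = 49943757361/46583049450 in ≈ 1.072 in

Adjust CN=89 to AMC I: 4.2·89/(10 − 0.058·89) → (1869/5) ÷ (2419/500) = 186900/2419 ≈ 77.263
Max retention: S = 1000/(186900/2419) − 10 = 5500/1869 in (≈ 2.943 in)
Initial abstraction Ia = S/5 = (5500/1869)/5 = 1100/1869 ≈ 0.589 in
Since P=2.980 > Ia=0.589: effective rainfall P−Ia = 223481/93450 in
Runoff Q = (P−Ia)²/(P−Ia+S) = (2.391)²/(2.391+2.943) = 49943757361/46583049450 ≈ 1.072 in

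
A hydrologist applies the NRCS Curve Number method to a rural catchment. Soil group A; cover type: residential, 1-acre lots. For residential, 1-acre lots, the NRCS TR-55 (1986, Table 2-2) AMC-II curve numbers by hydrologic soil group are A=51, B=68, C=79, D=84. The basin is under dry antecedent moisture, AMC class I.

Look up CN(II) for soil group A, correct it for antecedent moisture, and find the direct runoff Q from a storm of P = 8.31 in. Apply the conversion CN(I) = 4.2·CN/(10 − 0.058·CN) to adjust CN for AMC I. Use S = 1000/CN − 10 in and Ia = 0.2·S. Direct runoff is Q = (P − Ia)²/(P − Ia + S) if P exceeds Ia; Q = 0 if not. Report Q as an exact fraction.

NRCS table: residential, 1-acre lots, soil group A → CN(II) = 51
Dry (AMC I): CN(I) = 4.2·51/(10 − 0.058·51) = (1071/5)/(3521/500) = 15300/503 ≈ 30.417
Max retention: S = 1000/(15300/503) − 10 = 3500/153 in (≈ 22.876 in)
Initial abstraction Ia = S/5 = (3500/153)/5 = 700/153 ≈ 4.575 in
Since P=8.310 > Ia=4.575: effective rainfall P−Ia = 57143/15300 in
Q = (57143/15300)²/((57143/15300) + 3500/153) = (3265322449/234090000)/(407143/15300) = 3265322449/6229287900 in ≈ 0.524 in

Q = 3265322449/6229287900 in ≈ 0.524 in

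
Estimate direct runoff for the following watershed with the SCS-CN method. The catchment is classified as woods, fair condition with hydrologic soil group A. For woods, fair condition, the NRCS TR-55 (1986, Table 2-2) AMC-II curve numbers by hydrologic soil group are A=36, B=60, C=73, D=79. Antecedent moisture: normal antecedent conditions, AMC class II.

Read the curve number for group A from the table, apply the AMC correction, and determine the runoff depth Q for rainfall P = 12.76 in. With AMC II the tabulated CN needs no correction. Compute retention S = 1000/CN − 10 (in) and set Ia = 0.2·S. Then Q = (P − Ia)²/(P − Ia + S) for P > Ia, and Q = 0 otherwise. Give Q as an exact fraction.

Q = 4289041/1365975 in ≈ 3.140 in

NRCS table: woods, fair condition, soil group A → CN(II) = 36
CN(II) = 36; AMC II needs no correction.
Retention S: 1000/CN − 10 with CN=36.000 → S = 160/9 ≈ 17.778 in
Ia = 0.2·(160/9) = 32/9 in ≈ 3.556 in
Excess rainfall: 12.760 − 3.556 = 9.204 in; P > Ia so Q > 0
Q = (2071/225)²/((2071/225) + 160/9) = (4289041/50625)/(6071/225) = 4289041/1365975 in ≈ 3.140 in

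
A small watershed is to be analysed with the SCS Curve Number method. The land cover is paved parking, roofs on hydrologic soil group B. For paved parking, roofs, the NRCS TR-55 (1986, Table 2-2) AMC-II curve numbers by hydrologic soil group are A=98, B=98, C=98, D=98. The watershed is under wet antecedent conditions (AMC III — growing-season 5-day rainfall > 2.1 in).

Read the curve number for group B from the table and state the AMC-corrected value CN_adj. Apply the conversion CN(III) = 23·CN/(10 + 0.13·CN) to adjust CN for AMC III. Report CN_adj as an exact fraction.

NRCS table: paved parking, roofs, soil group B → CN(II) = 98
Adjust CN=98 to AMC III: 23·98/(10 + 0.13·98) → 2254 ÷ (1137/50) = 112700/1137 ≈ 99.120

CN_adj = 112700/1137 ≈ 99.120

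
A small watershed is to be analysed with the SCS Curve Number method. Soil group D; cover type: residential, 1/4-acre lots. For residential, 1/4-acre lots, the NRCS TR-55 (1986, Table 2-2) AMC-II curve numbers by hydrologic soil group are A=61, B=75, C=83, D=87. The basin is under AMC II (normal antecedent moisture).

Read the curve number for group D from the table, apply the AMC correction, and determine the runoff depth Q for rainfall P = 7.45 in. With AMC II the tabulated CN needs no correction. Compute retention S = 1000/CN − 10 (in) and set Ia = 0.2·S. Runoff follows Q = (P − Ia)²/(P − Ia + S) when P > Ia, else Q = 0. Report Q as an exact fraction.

Q = 154828249/26174820 in ≈ 5.915 in

NRCS table: residential, 1/4-acre lots, soil group D → CN(II) = 87
CN(II) = 87; AMC II needs no correction.
Retention S: 1000/CN − 10 with CN=87.000 → S = 130/87 ≈ 1.494 in
Ia = 0.2S: 0.2·1.494 = 0.299 in (exactly 26/87)
Excess rainfall: 7.450 − 0.299 = 7.151 in; P > Ia so Q > 0
Runoff Q = (P−Ia)²/(P−Ia+S) = (7.151)²/(7.151+1.494) = 154828249/26174820 ≈ 5.915 in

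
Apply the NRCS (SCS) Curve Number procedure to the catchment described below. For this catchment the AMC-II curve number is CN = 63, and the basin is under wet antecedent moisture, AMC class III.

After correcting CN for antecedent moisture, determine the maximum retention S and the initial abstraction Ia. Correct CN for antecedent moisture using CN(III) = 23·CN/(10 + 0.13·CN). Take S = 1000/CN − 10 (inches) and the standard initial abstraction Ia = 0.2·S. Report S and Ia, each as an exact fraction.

S = 3700/1449 in ≈ 2.553 in; Ia = 740/1449 in ≈ 0.511 in

CN(III) from CN(II)=63: (23·63)/(10 + 0.13·63) = 144900/1819 ≈ 79.659
S = 1000/(144900/1819) − 10 = 3700/1449 in ≈ 2.553 in
Ia = 0.2S: 0.2·2.553 = 0.511 in (exactly 740/1449)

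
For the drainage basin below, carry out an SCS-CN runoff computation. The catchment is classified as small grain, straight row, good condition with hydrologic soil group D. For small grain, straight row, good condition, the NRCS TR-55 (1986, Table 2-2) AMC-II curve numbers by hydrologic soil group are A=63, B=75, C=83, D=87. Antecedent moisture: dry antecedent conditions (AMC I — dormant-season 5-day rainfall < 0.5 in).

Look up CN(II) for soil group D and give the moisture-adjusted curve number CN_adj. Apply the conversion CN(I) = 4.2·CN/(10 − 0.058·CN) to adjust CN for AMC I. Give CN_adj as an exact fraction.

NRCS table: small grain, straight row, good condition, soil group D → CN(II) = 87
CN(I) from CN(II)=87: (4.2·87)/(10 − 0.058·87) = 182700/2477 ≈ 73.759

CN_adj = 182700/2477 ≈ 73.759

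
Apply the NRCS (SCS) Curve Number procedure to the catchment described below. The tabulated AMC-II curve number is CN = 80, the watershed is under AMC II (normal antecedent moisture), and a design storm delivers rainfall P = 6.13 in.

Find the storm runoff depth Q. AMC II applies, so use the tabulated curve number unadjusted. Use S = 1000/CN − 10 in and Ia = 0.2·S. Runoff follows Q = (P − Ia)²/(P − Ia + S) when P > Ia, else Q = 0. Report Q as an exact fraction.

Q = 316969/81300 in ≈ 3.899 in

CN(II) = 80; AMC II needs no correction.
S = 1000/80 − 10 = 5/2 in ≈ 2.500 in
Ia = 0.2·(5/2) = 1/2 in ≈ 0.500 in
P − Ia = 6.130 − 0.500 = 563/100 ≈ 5.630 in (> 0, runoff occurs)
Q = (563/100)²/((563/100) + 5/2) = (316969/10000)/(813/100) = 316969/81300 in ≈ 3.899 in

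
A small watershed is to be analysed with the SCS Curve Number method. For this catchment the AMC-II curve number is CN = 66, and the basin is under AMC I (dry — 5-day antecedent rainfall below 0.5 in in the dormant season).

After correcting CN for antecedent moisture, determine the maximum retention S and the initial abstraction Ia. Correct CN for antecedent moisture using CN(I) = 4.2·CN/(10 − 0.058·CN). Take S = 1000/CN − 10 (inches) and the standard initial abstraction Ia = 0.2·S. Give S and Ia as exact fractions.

Dry (AMC I): CN(I) = 4.2·66/(10 − 0.058·66) = (1386/5)/(1543/250) = 69300/1543 ≈ 44.913
Retention S: 1000/CN − 10 with CN=44.913 → S = 8500/693 ≈ 12.266 in
Ia = 0.2·(8500/693) = 1700/693 in ≈ 2.453 in

S = 8500/693 in ≈ 12.266 in; Ia = 1700/693 in ≈ 2.453 in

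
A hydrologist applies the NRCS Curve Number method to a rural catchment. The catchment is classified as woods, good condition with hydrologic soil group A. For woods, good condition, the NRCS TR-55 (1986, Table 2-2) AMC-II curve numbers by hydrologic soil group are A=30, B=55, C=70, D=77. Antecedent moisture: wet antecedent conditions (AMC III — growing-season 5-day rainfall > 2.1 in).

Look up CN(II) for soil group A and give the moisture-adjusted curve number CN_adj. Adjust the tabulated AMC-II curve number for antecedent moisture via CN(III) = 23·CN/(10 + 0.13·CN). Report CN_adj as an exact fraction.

CN_adj = 6900/139 ≈ 49.640

NRCS table: woods, good condition, soil group A → CN(II) = 30
Wet (AMC III): CN(III) = 23·30/(10 + 0.13·30) = 690/(139/10) = 6900/139 ≈ 49.640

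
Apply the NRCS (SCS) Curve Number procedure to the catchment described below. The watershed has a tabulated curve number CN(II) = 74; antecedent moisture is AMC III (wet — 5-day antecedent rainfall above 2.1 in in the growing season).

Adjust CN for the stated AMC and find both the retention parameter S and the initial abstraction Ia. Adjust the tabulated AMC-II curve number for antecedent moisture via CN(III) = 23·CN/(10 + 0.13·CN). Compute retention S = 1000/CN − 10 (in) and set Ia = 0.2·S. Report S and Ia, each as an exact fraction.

Adjust CN=74 to AMC III: 23·74/(10 + 0.13·74) → 1702 ÷ (981/50) = 85100/981 ≈ 86.748
Retention S: 1000/CN − 10 with CN=86.748 → S = 1300/851 ≈ 1.528 in
Initial abstraction Ia = S/5 = (1300/851)/5 = 260/851 ≈ 0.306 in

S = 1300/851 in ≈ 1.528 in; Ia = 260/851 in ≈ 0.306 in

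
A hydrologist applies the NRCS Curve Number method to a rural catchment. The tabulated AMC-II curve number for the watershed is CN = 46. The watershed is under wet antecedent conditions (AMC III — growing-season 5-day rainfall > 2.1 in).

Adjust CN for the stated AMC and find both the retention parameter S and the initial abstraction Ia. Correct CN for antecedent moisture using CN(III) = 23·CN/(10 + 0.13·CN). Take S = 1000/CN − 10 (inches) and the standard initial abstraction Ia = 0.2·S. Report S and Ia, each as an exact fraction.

CN(III) from CN(II)=46: (23·46)/(10 + 0.13·46) = 52900/799 ≈ 66.208
S = 1000/(52900/799) − 10 = 2700/529 in ≈ 5.104 in
Ia = 0.2·(2700/529) = 540/529 in ≈ 1.021 in

S = 2700/529 in ≈ 5.104 in; Ia = 540/529 in ≈ 1.021 in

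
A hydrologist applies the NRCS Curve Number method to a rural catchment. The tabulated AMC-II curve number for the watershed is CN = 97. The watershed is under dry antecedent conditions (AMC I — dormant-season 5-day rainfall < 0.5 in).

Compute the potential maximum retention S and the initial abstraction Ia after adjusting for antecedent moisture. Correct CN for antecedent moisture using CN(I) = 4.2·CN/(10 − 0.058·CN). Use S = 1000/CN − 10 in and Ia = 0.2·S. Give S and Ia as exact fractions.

Dry (AMC I): CN(I) = 4.2·97/(10 − 0.058·97) = (2037/5)/(2187/500) = 67900/729 ≈ 93.141
Max retention: S = 1000/(67900/729) − 10 = 500/679 in (≈ 0.736 in)
Ia = 0.2·(500/679) = 100/679 in ≈ 0.147 in

S = 500/679 in ≈ 0.736 in; Ia = 100/679 in ≈ 0.147 in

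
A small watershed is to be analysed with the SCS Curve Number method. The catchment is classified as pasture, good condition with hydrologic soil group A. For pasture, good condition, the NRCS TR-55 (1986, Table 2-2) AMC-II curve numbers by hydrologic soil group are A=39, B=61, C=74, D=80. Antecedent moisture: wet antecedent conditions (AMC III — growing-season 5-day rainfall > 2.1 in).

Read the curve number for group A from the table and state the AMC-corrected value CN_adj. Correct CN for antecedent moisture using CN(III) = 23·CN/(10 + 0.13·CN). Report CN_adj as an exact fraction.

CN_adj = 89700/1507 ≈ 59.522

NRCS table: pasture, good condition, soil group A → CN(II) = 39
Wet (AMC III): CN(III) = 23·39/(10 + 0.13·39) = 897/(1507/100) = 89700/1507 ≈ 59.522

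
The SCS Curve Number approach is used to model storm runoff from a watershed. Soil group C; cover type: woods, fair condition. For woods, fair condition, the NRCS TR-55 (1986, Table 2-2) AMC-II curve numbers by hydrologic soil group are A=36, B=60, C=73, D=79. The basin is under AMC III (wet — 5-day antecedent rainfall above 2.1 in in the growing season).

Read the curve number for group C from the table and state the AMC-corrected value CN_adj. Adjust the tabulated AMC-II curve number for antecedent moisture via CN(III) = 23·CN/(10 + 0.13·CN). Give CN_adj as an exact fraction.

CN_adj = 167900/1949 ≈ 86.147

NRCS table: woods, fair condition, soil group C → CN(II) = 73
CN(III) from CN(II)=73: (23·73)/(10 + 0.13·73) = 167900/1949 ≈ 86.147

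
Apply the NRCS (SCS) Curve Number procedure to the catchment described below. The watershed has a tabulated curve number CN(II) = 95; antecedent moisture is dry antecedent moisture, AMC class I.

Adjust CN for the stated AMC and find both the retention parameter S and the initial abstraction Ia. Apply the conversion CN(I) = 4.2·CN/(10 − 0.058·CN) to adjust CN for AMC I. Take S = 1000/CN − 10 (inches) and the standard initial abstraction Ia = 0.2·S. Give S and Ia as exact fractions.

Dry (AMC I): CN(I) = 4.2·95/(10 − 0.058·95) = 399/(449/100) = 39900/449 ≈ 88.864
Retention S: 1000/CN − 10 with CN=88.864 → S = 500/399 ≈ 1.253 in
Initial abstraction Ia = S/5 = (500/399)/5 = 100/399 ≈ 0.251 in

S = 500/399 in ≈ 1.253 in; Ia = 100/399 in ≈ 0.251 in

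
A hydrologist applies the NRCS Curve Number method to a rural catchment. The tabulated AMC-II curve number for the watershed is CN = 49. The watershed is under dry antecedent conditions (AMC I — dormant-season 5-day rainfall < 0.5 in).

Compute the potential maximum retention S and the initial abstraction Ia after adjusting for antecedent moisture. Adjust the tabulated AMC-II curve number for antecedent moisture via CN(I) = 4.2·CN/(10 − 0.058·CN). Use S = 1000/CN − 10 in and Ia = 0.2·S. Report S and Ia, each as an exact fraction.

CN(I) from CN(II)=49: (4.2·49)/(10 − 0.058·49) = 34300/1193 ≈ 28.751
S = 1000/(34300/1193) − 10 = 8500/343 in ≈ 24.781 in
Ia = 0.2·(8500/343) = 1700/343 in ≈ 4.956 in

S = 8500/343 in ≈ 24.781 in; Ia = 1700/343 in ≈ 4.956 in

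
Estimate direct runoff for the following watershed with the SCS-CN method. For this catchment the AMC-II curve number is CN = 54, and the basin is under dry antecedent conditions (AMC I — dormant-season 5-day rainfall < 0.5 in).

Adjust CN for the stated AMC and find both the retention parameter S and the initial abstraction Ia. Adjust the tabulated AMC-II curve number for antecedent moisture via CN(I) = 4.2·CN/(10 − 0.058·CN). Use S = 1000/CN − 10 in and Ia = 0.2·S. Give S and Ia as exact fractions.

S = 11500/567 in ≈ 20.282 in; Ia = 2300/567 in ≈ 4.056 in

CN(I) from CN(II)=54: (4.2·54)/(10 − 0.058·54) = 56700/1717 ≈ 33.023
Retention S: 1000/CN − 10 with CN=33.023 → S = 11500/567 ≈ 20.282 in
Initial abstraction Ia = S/5 = (11500/567)/5 = 2300/567 ≈ 4.056 in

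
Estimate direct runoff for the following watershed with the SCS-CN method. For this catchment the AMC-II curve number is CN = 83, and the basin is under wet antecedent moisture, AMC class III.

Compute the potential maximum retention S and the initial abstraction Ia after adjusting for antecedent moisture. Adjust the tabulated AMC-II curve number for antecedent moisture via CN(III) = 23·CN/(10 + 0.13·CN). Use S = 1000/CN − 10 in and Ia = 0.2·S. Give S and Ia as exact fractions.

CN(III) from CN(II)=83: (23·83)/(10 + 0.13·83) = 190900/2079 ≈ 91.823
Retention S: 1000/CN − 10 with CN=91.823 → S = 1700/1909 ≈ 0.891 in
Ia = 0.2·(1700/1909) = 340/1909 in ≈ 0.178 in

S = 1700/1909 in ≈ 0.891 in; Ia = 340/1909 in ≈ 0.178 in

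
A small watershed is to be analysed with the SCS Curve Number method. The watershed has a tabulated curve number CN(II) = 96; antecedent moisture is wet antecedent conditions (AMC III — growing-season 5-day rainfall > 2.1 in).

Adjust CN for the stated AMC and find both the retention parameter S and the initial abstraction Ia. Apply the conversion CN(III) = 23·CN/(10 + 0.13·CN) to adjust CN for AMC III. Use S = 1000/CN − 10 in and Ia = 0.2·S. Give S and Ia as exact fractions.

Wet (AMC III): CN(III) = 23·96/(10 + 0.13·96) = 2208/(562/25) = 27600/281 ≈ 98.221
Max retention: S = 1000/(27600/281) − 10 = 25/138 in (≈ 0.181 in)
Ia = 0.2S: 0.2·0.181 = 0.036 in (exactly 5/138)

S = 25/138 in ≈ 0.181 in; Ia = 5/138 in ≈ 0.036 in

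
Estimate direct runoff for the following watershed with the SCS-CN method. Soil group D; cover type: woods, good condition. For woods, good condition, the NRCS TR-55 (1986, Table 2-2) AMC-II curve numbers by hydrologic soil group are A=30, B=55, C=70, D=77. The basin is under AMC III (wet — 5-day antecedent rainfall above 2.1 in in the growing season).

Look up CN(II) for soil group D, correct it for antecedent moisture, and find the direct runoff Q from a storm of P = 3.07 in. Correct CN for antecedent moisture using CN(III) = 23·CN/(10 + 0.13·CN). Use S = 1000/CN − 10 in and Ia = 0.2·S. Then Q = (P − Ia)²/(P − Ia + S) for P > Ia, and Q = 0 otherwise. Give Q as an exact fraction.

NRCS table: woods, good condition, soil group D → CN(II) = 77
Adjust CN=77 to AMC III: 23·77/(10 + 0.13·77) → 1771 ÷ (2001/100) = 7700/87 ≈ 88.506
S = 1000/(7700/87) − 10 = 100/77 in ≈ 1.299 in
Ia = 0.2S: 0.2·1.299 = 0.260 in (exactly 20/77)
Excess rainfall: 3.070 − 0.260 = 2.810 in; P > Ia so Q > 0
Q = (21639/7700)²/((21639/7700) + 100/77) = (468246321/59290000)/(31639/7700) = 468246321/243620300 in ≈ 1.922 in

Q = 468246321/243620300 in ≈ 1.922 in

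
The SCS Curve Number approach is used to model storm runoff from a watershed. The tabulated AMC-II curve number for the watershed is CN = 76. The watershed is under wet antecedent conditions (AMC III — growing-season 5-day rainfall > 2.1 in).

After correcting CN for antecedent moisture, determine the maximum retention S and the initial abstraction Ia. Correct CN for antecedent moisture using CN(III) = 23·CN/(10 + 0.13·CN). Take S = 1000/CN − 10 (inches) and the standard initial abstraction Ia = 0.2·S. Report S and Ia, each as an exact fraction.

Wet (AMC III): CN(III) = 23·76/(10 + 0.13·76) = 1748/(497/25) = 43700/497 ≈ 87.928
Retention S: 1000/CN − 10 with CN=87.928 → S = 600/437 ≈ 1.373 in
Ia = 0.2S: 0.2·1.373 = 0.275 in (exactly 120/437)

S = 600/437 in ≈ 1.373 in; Ia = 120/437 in ≈ 0.275 in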